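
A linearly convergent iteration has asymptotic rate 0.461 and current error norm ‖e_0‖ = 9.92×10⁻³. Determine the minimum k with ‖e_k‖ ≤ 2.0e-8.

After k steps, ‖e_k‖ ≈ 9.92×10⁻³·0.461^k.
Need 0.461^k ≤ 2.0e-8/9.92×10⁻³ = 2.01613e-06.
k ≥ ln(2.01613e-06)/ln(0.461) = -13.1143/-0.77436 = 16.936.
Smallest integer k = 17.

17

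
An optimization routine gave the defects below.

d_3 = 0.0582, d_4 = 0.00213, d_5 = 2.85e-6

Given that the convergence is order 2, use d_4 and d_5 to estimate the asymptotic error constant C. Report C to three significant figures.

0.628

C ≈ d_5 / d_4^2
  = 2.85e-6 / (0.00213)^2
  = 2.85e-6 / 4.5369e-06 ≈ 0.62818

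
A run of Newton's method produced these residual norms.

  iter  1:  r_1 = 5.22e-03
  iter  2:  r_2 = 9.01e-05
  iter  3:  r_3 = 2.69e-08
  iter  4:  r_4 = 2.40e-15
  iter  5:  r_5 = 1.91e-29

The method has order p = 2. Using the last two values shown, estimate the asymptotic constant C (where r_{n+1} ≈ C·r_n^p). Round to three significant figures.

C ≈ r_5 / r_4^2
  = 1.91e-29 / (2.40e-15)^2
  = 1.91e-29 / 5.76e-30 ≈ 3.316

3.32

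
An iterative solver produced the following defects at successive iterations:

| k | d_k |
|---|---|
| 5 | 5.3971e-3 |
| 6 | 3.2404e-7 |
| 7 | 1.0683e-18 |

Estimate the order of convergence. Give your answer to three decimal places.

p ≈ ln(d_7/d_6) / ln(d_6/d_5)
  = ln(1.0683e-18/3.2404e-7) / ln(3.2404e-7/5.3971e-3)
  = ln(3.29682e-12) / ln(6.00397e-05)
  = -26.438063 / -9.720505 ≈ 2.719824

2.720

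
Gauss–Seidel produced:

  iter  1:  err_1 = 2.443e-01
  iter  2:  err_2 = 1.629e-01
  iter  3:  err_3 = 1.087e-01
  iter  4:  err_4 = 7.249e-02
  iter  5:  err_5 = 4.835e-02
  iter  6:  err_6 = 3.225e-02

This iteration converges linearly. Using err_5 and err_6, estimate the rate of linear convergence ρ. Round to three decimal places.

0.667

ρ ≈ err_6/err_5 = 3.225e-02/4.835e-02 = 0.66701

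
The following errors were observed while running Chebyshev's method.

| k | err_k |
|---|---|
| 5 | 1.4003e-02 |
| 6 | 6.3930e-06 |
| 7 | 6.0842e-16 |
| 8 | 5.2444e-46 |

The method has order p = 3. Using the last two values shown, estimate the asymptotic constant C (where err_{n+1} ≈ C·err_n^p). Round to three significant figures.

C ≈ err_8 / err_7^3
  = 5.2444e-46 / (6.0842e-16)^3
  = 5.2444e-46 / 2.25222e-46 ≈ 2.3285

2.33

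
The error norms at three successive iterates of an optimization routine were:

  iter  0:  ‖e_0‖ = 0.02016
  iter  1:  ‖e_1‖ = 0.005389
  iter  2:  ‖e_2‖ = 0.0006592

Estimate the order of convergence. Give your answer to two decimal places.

p ≈ ln(‖e_2‖/‖e_1‖) / ln(‖e_1‖/‖e_0‖)
  = ln(0.0006592/0.005389) / ln(0.005389/0.02016)
  = ln(0.122323) / ln(0.267312)
  = -2.10109 / -1.31934 ≈ 1.59253

1.59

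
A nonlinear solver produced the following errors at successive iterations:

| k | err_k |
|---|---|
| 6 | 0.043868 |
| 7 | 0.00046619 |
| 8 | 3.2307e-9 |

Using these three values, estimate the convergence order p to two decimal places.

2.61

p ≈ ln(err_8/err_7) / ln(err_7/err_6)
  = ln(3.2307e-9/0.00046619) / ln(0.00046619/0.043868)
  = ln(6.93001e-06) / ln(0.0106271)
  = -11.87965 / -4.54435 ≈ 2.61416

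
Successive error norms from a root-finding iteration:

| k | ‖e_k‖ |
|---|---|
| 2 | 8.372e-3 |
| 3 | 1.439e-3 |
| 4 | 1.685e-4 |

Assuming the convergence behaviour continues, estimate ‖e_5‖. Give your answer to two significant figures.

First estimate the order: p ≈ ln(‖e_4‖/‖e_3‖) / ln(‖e_3‖/‖e_2‖) = ln(1.685e-4/1.439e-3)/ln(1.439e-3/8.372e-3) = ln(0.117095)/ln(0.171882) ≈ 1.2180.
Then ‖e_5‖ ≈ ‖e_4‖·(‖e_4‖/‖e_3‖)^p = 1.685e-4·(0.117095)^1.2180 = 1.685e-4·0.0733634 ≈ 1.236e-05.

1.2e-5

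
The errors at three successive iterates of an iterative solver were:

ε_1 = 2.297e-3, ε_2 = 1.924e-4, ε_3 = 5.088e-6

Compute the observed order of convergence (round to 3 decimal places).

p ≈ ln(ε_3/ε_2) / ln(ε_2/ε_1)
  = ln(5.088e-6/1.924e-4) / ln(1.924e-4/2.297e-3)
  = ln(0.0264449) / ln(0.0837614)
  = -3.632692 / -2.479783 ≈ 1.464923

1.465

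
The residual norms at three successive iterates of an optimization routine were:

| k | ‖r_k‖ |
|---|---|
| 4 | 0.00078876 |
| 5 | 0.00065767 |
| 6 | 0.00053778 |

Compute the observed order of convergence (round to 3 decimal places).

p ≈ ln(‖r_6‖/‖r_5‖) / ln(‖r_5‖/‖r_4‖)
  = ln(0.00053778/0.00065767) / ln(0.00065767/0.00078876)
  = ln(0.817705) / ln(0.833802)
  = -0.201254 / -0.181759 ≈ 1.107257

1.107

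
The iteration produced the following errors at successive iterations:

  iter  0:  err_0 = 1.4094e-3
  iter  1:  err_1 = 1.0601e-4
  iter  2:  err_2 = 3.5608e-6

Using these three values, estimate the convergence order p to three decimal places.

1.312

p ≈ ln(err_2/err_1) / ln(err_1/err_0)
  = ln(3.5608e-6/1.0601e-4) / ln(1.0601e-4/1.4094e-3)
  = ln(0.0335893) / ln(0.0752164)
  = -3.393548 / -2.587386 ≈ 1.311574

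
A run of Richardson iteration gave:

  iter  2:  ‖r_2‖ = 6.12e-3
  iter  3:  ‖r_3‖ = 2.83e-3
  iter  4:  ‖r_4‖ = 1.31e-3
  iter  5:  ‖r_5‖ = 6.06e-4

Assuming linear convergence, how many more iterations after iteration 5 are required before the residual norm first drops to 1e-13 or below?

Rate ρ ≈ ‖r_5‖/‖r_4‖ = 6.06e-4/1.31e-3 = 0.4626.
After j more steps, ‖r_{5+j}‖ ≈ 6.06e-4·ρ^j; need ρ^j ≤ 1e-13/6.06e-4 = 1.65017e-10.
j ≥ ln(1.65017e-10)/ln(0.4626) = -22.5250/-0.77089 = 29.219.
So 30 more iterations are needed.

30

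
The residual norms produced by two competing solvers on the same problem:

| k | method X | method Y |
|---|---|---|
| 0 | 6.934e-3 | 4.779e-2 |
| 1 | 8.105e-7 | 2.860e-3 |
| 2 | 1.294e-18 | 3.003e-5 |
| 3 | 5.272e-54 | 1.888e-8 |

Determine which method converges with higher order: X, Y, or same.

X

Method X: p ≈ ln(5.272e-54/1.294e-18)/ln(1.294e-18/8.105e-7) ≈ 3.00.
Method Y: p ≈ ln(1.888e-8/3.003e-5)/ln(3.003e-5/2.860e-3) ≈ 1.62.
Method X has the higher order (≈3.0 vs ≈1.6).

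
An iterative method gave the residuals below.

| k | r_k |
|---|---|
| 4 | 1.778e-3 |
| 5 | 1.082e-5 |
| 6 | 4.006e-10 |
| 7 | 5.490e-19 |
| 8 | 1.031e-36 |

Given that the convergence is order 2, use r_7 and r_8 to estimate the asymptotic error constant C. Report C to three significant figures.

C ≈ r_8 / r_7^2
  = 1.031e-36 / (5.490e-19)^2
  = 1.031e-36 / 3.01401e-37 ≈ 3.4207

3.42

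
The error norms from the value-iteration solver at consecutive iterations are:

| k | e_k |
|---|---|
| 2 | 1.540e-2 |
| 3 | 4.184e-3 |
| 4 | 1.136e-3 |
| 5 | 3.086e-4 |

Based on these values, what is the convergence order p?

Consecutive ratios: e_5/e_4 = 3.086e-4/1.136e-3 = 0.271655, e_4/e_3 = 1.136e-3/4.184e-3 = 0.271511.
p ≈ ln(0.271655)/ln(0.271511) = -1.3032/-1.3038 ≈ 1.00.
So the convergence is linear (order 1).

1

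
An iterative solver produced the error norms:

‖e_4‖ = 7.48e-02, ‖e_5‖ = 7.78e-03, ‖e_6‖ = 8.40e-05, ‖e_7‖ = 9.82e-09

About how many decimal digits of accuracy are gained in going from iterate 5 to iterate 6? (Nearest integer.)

Digits gained ≈ log₁₀(‖e_5‖/‖e_6‖) = log₁₀(7.78e-03/8.40e-05) = log₁₀(92.619) ≈ 1.967.

2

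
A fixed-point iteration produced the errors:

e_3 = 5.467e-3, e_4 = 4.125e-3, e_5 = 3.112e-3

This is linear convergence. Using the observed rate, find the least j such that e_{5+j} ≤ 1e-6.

29

Rate ρ ≈ e_5/e_4 = 3.112e-3/4.125e-3 = 0.7544.
After j more steps, e_{5+j} ≈ 3.112e-3·ρ^j; need ρ^j ≤ 1e-6/3.112e-3 = 0.000321337.
j ≥ ln(0.000321337)/ln(0.7544) = -8.0430/-0.28183 = 28.538.
So 29 more iterations are needed.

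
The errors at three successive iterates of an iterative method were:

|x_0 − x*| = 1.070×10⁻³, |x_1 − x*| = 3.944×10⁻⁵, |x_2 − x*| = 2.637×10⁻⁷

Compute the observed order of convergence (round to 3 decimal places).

p ≈ ln(|x_2 − x*|/|x_1 − x*|) / ln(|x_1 − x*|/|x_0 − x*|)
  = ln(2.637×10⁻⁷/3.944×10⁻⁵) / ln(3.944×10⁻⁵/1.070×10⁻³)
  = ln(0.00668611) / ln(0.0368598)
  = -5.007723 / -3.300634 ≈ 1.517200

1.517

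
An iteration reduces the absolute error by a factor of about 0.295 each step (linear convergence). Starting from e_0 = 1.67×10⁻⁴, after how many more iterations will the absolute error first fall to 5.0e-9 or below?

After k steps, e_k ≈ 1.67×10⁻⁴·0.295^k.
Need 0.295^k ≤ 5.0e-9/1.67×10⁻⁴ = 2.99401e-05.
k ≥ ln(2.99401e-05)/ln(0.295) = -10.4163/-1.22078 = 8.532.
Smallest integer k = 9.

9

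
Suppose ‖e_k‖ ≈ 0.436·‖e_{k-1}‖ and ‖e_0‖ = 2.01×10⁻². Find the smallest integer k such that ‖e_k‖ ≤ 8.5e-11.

After k steps, ‖e_k‖ ≈ 2.01×10⁻²·0.436^k.
Need 0.436^k ≤ 8.5e-11/2.01×10⁻² = 4.22886e-09.
k ≥ ln(4.22886e-09)/ln(0.436) = -19.2813/-0.83011 = 23.227.
Smallest integer k = 24.

24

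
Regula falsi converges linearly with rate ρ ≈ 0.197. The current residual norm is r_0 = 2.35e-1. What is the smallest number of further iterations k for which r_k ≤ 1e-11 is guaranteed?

15

After k steps, r_k ≈ 2.35e-1·0.197^k.
Need 0.197^k ≤ 1e-11/2.35e-1 = 4.25532e-11.
k ≥ ln(4.25532e-11)/ln(0.197) = -23.8803/-1.62455 = 14.700.
Smallest integer k = 15.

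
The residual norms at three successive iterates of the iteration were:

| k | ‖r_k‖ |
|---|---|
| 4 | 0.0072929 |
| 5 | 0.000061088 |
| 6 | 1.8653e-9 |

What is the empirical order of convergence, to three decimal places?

p ≈ ln(‖r_6‖/‖r_5‖) / ln(‖r_5‖/‖r_4‖)
  = ln(1.8653e-9/0.000061088) / ln(0.000061088/0.0072929)
  = ln(3.05346e-05) / ln(0.00837637)
  = -10.396650 / -4.782341 ≈ 2.173967

2.174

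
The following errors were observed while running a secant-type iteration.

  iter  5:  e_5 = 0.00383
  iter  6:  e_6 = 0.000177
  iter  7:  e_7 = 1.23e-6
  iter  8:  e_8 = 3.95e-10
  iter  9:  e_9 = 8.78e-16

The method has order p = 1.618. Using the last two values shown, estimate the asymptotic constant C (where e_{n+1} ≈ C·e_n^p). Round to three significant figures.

1.44

C ≈ e_9 / e_8^1.618
  = 8.78e-16 / (3.95e-10)^1.618
  = 8.78e-16 / 6.0995e-16 ≈ 1.4395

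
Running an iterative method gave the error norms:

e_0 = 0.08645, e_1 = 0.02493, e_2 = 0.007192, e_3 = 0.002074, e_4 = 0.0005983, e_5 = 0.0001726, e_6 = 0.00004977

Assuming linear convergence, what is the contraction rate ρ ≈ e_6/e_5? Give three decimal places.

0.288

ρ ≈ e_6/e_5 = 0.00004977/0.0001726 = 0.28835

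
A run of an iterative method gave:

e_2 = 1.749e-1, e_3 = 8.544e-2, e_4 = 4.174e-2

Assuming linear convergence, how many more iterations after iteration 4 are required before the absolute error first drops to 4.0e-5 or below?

Rate ρ ≈ e_4/e_3 = 4.174e-2/8.544e-2 = 0.4885.
After j more steps, e_{4+j} ≈ 4.174e-2·ρ^j; need ρ^j ≤ 4.0e-5/4.174e-2 = 0.000958313.
j ≥ ln(0.000958313)/ln(0.4885) = -6.9503/-0.71642 = 9.701.
So 10 more iterations are needed.

10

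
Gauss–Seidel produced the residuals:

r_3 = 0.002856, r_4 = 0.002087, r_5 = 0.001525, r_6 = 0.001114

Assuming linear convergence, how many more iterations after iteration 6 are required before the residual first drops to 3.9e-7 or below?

Rate ρ ≈ r_6/r_5 = 0.001114/0.001525 = 0.7305.
After j more steps, r_{6+j} ≈ 0.001114·ρ^j; need ρ^j ≤ 3.9e-7/0.001114 = 0.00035009.
j ≥ ln(0.00035009)/ln(0.7305) = -7.9573/-0.31403 = 25.339.
So 26 more iterations are needed.

26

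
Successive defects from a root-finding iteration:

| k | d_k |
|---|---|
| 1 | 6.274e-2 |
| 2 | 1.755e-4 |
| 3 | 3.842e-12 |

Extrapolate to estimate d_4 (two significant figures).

First estimate the order: p ≈ ln(d_3/d_2) / ln(d_2/d_1) = ln(3.842e-12/1.755e-4)/ln(1.755e-4/6.274e-2) = ln(2.18917e-08)/ln(0.00279726) ≈ 3.0000.
Then d_4 ≈ d_3·(d_3/d_2)^p = 3.842e-12·(2.18917e-08)^3.0000 = 3.842e-12·1.04915e-23 ≈ 4.031e-35.

4.0e-35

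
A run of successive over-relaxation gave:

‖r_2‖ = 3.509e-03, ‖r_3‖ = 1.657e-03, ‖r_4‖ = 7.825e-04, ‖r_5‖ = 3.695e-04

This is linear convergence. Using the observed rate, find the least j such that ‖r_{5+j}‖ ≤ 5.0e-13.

Rate ρ ≈ ‖r_5‖/‖r_4‖ = 3.695e-04/7.825e-04 = 0.4722.
After j more steps, ‖r_{5+j}‖ ≈ 3.695e-04·ρ^j; need ρ^j ≤ 5.0e-13/3.695e-04 = 1.35318e-09.
j ≥ ln(1.35318e-09)/ln(0.4722) = -20.4208/-0.75035 = 27.215.
So 28 more iterations are needed.

28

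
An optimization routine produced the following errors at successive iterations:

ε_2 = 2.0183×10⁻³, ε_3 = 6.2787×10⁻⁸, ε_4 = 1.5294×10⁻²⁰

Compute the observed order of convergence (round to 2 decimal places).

p ≈ ln(ε_4/ε_3) / ln(ε_3/ε_2)
  = ln(1.5294×10⁻²⁰/6.2787×10⁻⁸) / ln(6.2787×10⁻⁸/2.0183×10⁻³)
  = ln(2.43585e-13) / ln(3.11089e-05)
  = -29.04331 / -10.37802 ≈ 2.79854

2.80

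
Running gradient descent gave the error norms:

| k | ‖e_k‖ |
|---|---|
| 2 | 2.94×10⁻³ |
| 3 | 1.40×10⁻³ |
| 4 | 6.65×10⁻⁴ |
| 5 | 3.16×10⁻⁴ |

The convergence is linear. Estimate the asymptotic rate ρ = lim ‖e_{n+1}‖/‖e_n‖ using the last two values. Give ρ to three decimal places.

ρ ≈ ‖e_5‖/‖e_4‖ = 3.16×10⁻⁴/6.65×10⁻⁴ = 0.47519

0.475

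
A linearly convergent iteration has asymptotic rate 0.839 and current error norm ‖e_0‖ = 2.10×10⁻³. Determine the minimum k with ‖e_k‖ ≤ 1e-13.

After k steps, ‖e_k‖ ≈ 2.10×10⁻³·0.839^k.
Need 0.839^k ≤ 1e-13/2.10×10⁻³ = 4.7619e-11.
k ≥ ln(4.7619e-11)/ln(0.839) = -23.7678/-0.17554 = 135.398.
Smallest integer k = 136.

136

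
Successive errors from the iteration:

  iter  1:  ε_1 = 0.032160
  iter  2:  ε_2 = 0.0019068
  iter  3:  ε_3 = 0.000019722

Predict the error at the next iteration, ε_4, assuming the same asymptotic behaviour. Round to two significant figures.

1.2e-8

First estimate the order: p ≈ ln(ε_3/ε_2) / ln(ε_2/ε_1) = ln(0.000019722/0.0019068)/ln(0.0019068/0.032160) = ln(0.010343)/ln(0.059291) ≈ 1.6180.
Then ε_4 ≈ ε_3·(ε_3/ε_2)^p = 0.000019722·(0.010343)^1.6180 = 0.000019722·0.000613335 ≈ 1.21e-08.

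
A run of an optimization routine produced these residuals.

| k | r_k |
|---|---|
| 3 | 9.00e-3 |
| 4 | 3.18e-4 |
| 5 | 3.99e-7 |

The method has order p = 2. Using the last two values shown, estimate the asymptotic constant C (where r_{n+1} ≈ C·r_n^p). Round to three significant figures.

3.95

C ≈ r_5 / r_4^2
  = 3.99e-7 / (3.18e-4)^2
  = 3.99e-7 / 1.01124e-07 ≈ 3.9457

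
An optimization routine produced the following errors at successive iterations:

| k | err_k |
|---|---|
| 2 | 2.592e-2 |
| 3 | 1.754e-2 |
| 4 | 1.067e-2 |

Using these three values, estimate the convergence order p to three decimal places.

1.273

p ≈ ln(err_4/err_3) / ln(err_3/err_2)
  = ln(1.067e-2/1.754e-2) / ln(1.754e-2/2.592e-2)
  = ln(0.608324) / ln(0.676698)
  = -0.497048 / -0.390530 ≈ 1.272752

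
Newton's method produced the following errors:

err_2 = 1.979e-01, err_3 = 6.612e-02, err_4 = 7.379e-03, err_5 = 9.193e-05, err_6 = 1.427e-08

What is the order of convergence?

Consecutive ratios: err_6/err_5 = 1.427e-08/9.193e-05 = 0.000155227, err_5/err_4 = 9.193e-05/7.379e-03 = 0.0124583.
p ≈ ln(0.000155227)/ln(0.0124583) = -8.7706/-4.3854 ≈ 2.00.
So the convergence is quadratic (order 2).

2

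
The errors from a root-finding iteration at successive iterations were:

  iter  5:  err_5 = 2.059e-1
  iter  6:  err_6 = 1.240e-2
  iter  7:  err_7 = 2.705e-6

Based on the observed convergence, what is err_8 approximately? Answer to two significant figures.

2.8e-17

First estimate the order: p ≈ ln(err_7/err_6) / ln(err_6/err_5) = ln(2.705e-6/1.240e-2)/ln(1.240e-2/2.059e-1) = ln(0.000218145)/ln(0.0602234) ≈ 3.0005.
Then err_8 ≈ err_7·(err_7/err_6)^p = 2.705e-6·(0.000218145)^3.0005 = 2.705e-6·1.03373e-11 ≈ 2.796e-17.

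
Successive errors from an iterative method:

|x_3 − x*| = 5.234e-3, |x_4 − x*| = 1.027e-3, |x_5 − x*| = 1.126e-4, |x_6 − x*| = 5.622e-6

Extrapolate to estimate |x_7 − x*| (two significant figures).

9.7e-8

First estimate the order: p ≈ ln(|x_6 − x*|/|x_5 − x*|) / ln(|x_5 − x*|/|x_4 − x*|) = ln(5.622e-6/1.126e-4)/ln(1.126e-4/1.027e-3) = ln(0.049929)/ln(0.10964) ≈ 1.3558.
Then |x_7 − x*| ≈ |x_6 − x*|·(|x_6 − x*|/|x_5 − x*|)^p = 5.622e-6·(0.049929)^1.3558 = 5.622e-6·0.0171881 ≈ 9.663e-08.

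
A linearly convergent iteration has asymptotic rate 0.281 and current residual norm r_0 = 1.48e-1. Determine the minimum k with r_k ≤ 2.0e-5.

8

After k steps, r_k ≈ 1.48e-1·0.281^k.
Need 0.281^k ≤ 2.0e-5/1.48e-1 = 0.000135135.
k ≥ ln(0.000135135)/ln(0.281) = -8.9092/-1.26940 = 7.018.
Smallest integer k = 8.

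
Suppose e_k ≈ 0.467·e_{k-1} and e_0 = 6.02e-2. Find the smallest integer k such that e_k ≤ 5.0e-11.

After k steps, e_k ≈ 6.02e-2·0.467^k.
Need 0.467^k ≤ 5.0e-11/6.02e-2 = 8.30565e-10.
k ≥ ln(8.30565e-10)/ln(0.467) = -20.9089/-0.76143 = 27.460.
Smallest integer k = 28.

28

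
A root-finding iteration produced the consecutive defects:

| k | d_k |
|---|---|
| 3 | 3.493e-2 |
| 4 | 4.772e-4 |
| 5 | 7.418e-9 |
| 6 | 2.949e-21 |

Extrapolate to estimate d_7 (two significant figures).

3.1e-53

First estimate the order: p ≈ ln(d_6/d_5) / ln(d_5/d_4) = ln(2.949e-21/7.418e-9)/ln(7.418e-9/4.772e-4) = ln(3.97547e-13)/ln(1.55448e-05) ≈ 2.5789.
Then d_7 ≈ d_6·(d_6/d_5)^p = 2.949e-21·(3.97547e-13)^2.5789 = 2.949e-21·1.04728e-32 ≈ 3.088e-53.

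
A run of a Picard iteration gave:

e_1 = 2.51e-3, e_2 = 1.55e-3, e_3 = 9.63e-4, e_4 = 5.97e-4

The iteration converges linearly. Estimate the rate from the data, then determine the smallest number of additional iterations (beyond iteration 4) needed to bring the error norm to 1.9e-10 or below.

32

Rate ρ ≈ e_4/e_3 = 5.97e-4/9.63e-4 = 0.6199.
After j more steps, e_{4+j} ≈ 5.97e-4·ρ^j; need ρ^j ≤ 1.9e-10/5.97e-4 = 3.18258e-07.
j ≥ ln(3.18258e-07)/ln(0.6199) = -14.9604/-0.47820 = 31.285.
So 32 more iterations are needed.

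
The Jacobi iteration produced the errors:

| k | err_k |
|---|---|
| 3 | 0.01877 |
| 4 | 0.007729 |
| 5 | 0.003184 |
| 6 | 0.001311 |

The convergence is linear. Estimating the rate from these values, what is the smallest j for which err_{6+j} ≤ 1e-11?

Rate ρ ≈ err_6/err_5 = 0.001311/0.003184 = 0.4117.
After j more steps, err_{6+j} ≈ 0.001311·ρ^j; need ρ^j ≤ 1e-11/0.001311 = 7.62777e-09.
j ≥ ln(7.62777e-09)/ln(0.4117) = -18.6915/-0.88746 = 21.062.
So 22 more iterations are needed.

22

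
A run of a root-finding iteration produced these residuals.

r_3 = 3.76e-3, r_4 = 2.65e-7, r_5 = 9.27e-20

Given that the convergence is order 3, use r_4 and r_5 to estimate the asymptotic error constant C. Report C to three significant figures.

4.98

C ≈ r_5 / r_4^3
  = 9.27e-20 / (2.65e-7)^3
  = 9.27e-20 / 1.86096e-20 ≈ 4.9813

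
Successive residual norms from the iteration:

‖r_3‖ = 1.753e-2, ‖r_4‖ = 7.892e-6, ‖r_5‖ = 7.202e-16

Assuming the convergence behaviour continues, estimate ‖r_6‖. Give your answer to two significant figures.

5.5e-46

First estimate the order: p ≈ ln(‖r_5‖/‖r_4‖) / ln(‖r_4‖/‖r_3‖) = ln(7.202e-16/7.892e-6)/ln(7.892e-6/1.753e-2) = ln(9.1257e-11)/ln(0.0004502) ≈ 3.0000.
Then ‖r_6‖ ≈ ‖r_5‖·(‖r_5‖/‖r_4‖)^p = 7.202e-16·(9.1257e-11)^3.0000 = 7.202e-16·7.59974e-31 ≈ 5.473e-46.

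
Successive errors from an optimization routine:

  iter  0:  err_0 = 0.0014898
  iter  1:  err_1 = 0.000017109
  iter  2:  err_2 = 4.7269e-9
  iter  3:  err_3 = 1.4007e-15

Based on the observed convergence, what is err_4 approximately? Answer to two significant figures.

First estimate the order: p ≈ ln(err_3/err_2) / ln(err_2/err_1) = ln(1.4007e-15/4.7269e-9)/ln(4.7269e-9/0.000017109) = ln(2.96325e-07)/ln(0.000276281) ≈ 1.8345.
Then err_4 ≈ err_3·(err_3/err_2)^p = 1.4007e-15·(2.96325e-07)^1.8345 = 1.4007e-15·1.05672e-12 ≈ 1.48e-27.

1.5e-27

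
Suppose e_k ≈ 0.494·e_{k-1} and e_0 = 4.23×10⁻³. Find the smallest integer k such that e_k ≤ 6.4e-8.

16

After k steps, e_k ≈ 4.23×10⁻³·0.494^k.
Need 0.494^k ≤ 6.4e-8/4.23×10⁻³ = 1.513e-05.
k ≥ ln(1.513e-05)/ln(0.494) = -11.0988/-0.70522 = 15.738.
Smallest integer k = 16.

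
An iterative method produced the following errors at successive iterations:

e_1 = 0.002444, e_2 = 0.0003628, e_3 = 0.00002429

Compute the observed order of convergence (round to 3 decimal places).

1.417

p ≈ ln(e_3/e_2) / ln(e_2/e_1)
  = ln(0.00002429/0.0003628) / ln(0.0003628/0.002444)
  = ln(0.0669515) / ln(0.148445)
  = -2.703787 / -1.907541 ≈ 1.417420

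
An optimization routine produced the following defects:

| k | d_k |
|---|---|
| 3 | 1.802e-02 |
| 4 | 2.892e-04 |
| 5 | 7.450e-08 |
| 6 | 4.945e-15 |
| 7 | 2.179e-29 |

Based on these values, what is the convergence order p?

2

Consecutive ratios: d_7/d_6 = 2.179e-29/4.945e-15 = 4.40647e-15, d_6/d_5 = 4.945e-15/7.450e-08 = 6.63758e-08.
p ≈ ln(4.40647e-15)/ln(6.63758e-08) = -33.0557/-16.5279 ≈ 2.00.
So the convergence is quadratic (order 2).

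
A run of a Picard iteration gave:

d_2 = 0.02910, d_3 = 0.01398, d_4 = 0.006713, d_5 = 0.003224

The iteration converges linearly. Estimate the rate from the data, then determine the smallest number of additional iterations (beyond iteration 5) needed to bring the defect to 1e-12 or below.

Rate ρ ≈ d_5/d_4 = 0.003224/0.006713 = 0.4803.
After j more steps, d_{5+j} ≈ 0.003224·ρ^j; need ρ^j ≤ 1e-12/0.003224 = 3.10174e-10.
j ≥ ln(3.10174e-10)/ln(0.4803) = -21.8939/-0.73334 = 29.855.
So 30 more iterations are needed.

30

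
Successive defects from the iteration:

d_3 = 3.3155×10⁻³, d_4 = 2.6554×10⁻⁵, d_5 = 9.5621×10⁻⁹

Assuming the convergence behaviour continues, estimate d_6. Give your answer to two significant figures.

First estimate the order: p ≈ ln(d_5/d_4) / ln(d_4/d_3) = ln(9.5621×10⁻⁹/2.6554×10⁻⁵)/ln(2.6554×10⁻⁵/3.3155×10⁻³) = ln(0.0003601)/ln(0.00800905) ≈ 1.6426.
Then d_6 ≈ d_5·(d_5/d_4)^p = 9.5621×10⁻⁹·(0.0003601)^1.6426 = 9.5621×10⁻⁹·2.20587e-06 ≈ 2.109e-14.

2.1e-14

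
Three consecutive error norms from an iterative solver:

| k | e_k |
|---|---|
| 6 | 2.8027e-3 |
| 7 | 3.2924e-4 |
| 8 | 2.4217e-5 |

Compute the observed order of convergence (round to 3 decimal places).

p ≈ ln(e_8/e_7) / ln(e_7/e_6)
  = ln(2.4217e-5/3.2924e-4) / ln(3.2924e-4/2.8027e-3)
  = ln(0.0735542) / ln(0.117472)
  = -2.609733 / -2.141555 ≈ 1.218616

1.219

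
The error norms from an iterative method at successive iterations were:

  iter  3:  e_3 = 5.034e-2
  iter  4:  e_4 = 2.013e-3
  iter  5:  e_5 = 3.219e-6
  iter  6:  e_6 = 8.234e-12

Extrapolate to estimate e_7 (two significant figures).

5.4e-23

First estimate the order: p ≈ ln(e_6/e_5) / ln(e_5/e_4) = ln(8.234e-12/3.219e-6)/ln(3.219e-6/2.013e-3) = ln(2.55794e-06)/ln(0.00159911) ≈ 2.0000.
Then e_7 ≈ e_6·(e_6/e_5)^p = 8.234e-12·(2.55794e-06)^2.0000 = 8.234e-12·6.54306e-12 ≈ 5.388e-23.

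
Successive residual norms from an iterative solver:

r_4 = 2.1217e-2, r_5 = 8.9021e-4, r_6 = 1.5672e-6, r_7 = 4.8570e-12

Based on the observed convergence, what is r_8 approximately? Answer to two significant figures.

First estimate the order: p ≈ ln(r_7/r_6) / ln(r_6/r_5) = ln(4.8570e-12/1.5672e-6)/ln(1.5672e-6/8.9021e-4) = ln(3.09916e-06)/ln(0.00176048) ≈ 2.0000.
Then r_8 ≈ r_7·(r_7/r_6)^p = 4.8570e-12·(3.09916e-06)^2.0000 = 4.8570e-12·9.60479e-12 ≈ 4.665e-23.

4.7e-23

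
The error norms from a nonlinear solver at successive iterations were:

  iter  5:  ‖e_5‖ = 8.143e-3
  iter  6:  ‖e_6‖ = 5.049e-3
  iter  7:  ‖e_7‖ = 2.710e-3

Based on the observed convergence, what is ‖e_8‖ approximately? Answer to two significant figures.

1.2e-3

First estimate the order: p ≈ ln(‖e_7‖/‖e_6‖) / ln(‖e_6‖/‖e_5‖) = ln(2.710e-3/5.049e-3)/ln(5.049e-3/8.143e-3) = ln(0.53674)/ln(0.620042) ≈ 1.3018.
Then ‖e_8‖ ≈ ‖e_7‖·(‖e_7‖/‖e_6‖)^p = 2.710e-3·(0.53674)^1.3018 = 2.710e-3·0.444843 ≈ 0.001206.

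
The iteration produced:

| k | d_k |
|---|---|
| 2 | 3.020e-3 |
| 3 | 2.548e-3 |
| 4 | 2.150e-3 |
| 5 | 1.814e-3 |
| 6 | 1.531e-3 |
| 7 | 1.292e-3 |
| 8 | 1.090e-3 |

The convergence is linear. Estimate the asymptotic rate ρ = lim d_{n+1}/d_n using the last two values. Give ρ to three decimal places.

ρ ≈ d_8/d_7 = 1.090e-3/1.292e-3 = 0.84365

0.844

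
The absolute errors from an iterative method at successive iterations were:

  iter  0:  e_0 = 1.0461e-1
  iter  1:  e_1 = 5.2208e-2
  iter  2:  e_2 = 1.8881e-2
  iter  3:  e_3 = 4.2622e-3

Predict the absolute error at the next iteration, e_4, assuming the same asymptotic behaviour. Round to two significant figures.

4.8e-4

First estimate the order: p ≈ ln(e_3/e_2) / ln(e_2/e_1) = ln(4.2622e-3/1.8881e-2)/ln(1.8881e-2/5.2208e-2) = ln(0.22574)/ln(0.36165) ≈ 1.4634.
Then e_4 ≈ e_3·(e_3/e_2)^p = 4.2622e-3·(0.22574)^1.4634 = 4.2622e-3·0.113258 ≈ 0.0004827.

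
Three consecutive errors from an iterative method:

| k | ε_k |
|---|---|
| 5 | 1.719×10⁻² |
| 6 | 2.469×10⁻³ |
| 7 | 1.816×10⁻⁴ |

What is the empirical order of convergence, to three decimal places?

1.345

p ≈ ln(ε_7/ε_6) / ln(ε_6/ε_5)
  = ln(1.816×10⁻⁴/2.469×10⁻³) / ln(2.469×10⁻³/1.719×10⁻²)
  = ln(0.073552) / ln(0.14363)
  = -2.609763 / -1.940515 ≈ 1.344882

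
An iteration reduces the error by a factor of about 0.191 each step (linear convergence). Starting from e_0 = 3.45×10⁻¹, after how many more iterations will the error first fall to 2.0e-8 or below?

11

After k steps, e_k ≈ 3.45×10⁻¹·0.191^k.
Need 0.191^k ≤ 2.0e-8/3.45×10⁻¹ = 5.7971e-08.
k ≥ ln(5.7971e-08)/ln(0.191) = -16.6633/-1.65548 = 10.066.
Smallest integer k = 11.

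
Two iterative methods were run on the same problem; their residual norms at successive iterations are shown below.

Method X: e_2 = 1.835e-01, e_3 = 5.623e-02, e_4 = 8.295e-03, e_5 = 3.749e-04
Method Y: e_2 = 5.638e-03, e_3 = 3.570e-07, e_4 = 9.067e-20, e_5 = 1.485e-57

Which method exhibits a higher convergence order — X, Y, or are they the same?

Y

Method X: p ≈ ln(3.749e-04/8.295e-03)/ln(8.295e-03/5.623e-02) ≈ 1.62.
Method Y: p ≈ ln(1.485e-57/9.067e-20)/ln(9.067e-20/3.570e-07) ≈ 3.00.
Method Y has the higher order (≈3.0 vs ≈1.6).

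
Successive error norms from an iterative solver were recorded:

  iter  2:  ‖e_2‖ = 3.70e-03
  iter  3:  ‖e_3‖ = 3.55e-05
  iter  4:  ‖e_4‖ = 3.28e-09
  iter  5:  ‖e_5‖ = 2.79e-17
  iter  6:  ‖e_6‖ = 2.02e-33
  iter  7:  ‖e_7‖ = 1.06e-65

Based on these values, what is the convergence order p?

2

Consecutive ratios: ‖e_7‖/‖e_6‖ = 1.06e-65/2.02e-33 = 5.24752e-33, ‖e_6‖/‖e_5‖ = 2.02e-33/2.79e-17 = 7.24014e-17.
p ≈ ln(5.24752e-33)/ln(7.24014e-17) = -74.3276/-37.1643 ≈ 2.00.
So the convergence is quadratic (order 2).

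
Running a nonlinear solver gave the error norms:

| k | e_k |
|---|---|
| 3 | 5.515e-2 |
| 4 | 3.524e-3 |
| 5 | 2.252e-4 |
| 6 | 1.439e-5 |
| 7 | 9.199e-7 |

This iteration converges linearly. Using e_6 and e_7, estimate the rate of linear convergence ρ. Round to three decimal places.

0.064

ρ ≈ e_7/e_6 = 9.199e-7/1.439e-5 = 0.06393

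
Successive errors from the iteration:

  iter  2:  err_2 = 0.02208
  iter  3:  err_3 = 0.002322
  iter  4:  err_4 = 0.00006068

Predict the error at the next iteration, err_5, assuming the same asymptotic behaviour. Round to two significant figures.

First estimate the order: p ≈ ln(err_4/err_3) / ln(err_3/err_2) = ln(0.00006068/0.002322)/ln(0.002322/0.02208) = ln(0.0261326)/ln(0.105163) ≈ 1.6182.
Then err_5 ≈ err_4·(err_4/err_3)^p = 0.00006068·(0.0261326)^1.6182 = 0.00006068·0.0027459 ≈ 1.666e-07.

1.7e-7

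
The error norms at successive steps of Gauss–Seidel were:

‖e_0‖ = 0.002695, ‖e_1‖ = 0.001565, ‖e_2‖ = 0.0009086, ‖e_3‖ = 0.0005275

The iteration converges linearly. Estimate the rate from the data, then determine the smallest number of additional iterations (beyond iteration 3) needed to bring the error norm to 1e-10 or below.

Rate ρ ≈ ‖e_3‖/‖e_2‖ = 0.0005275/0.0009086 = 0.5806.
After j more steps, ‖e_{3+j}‖ ≈ 0.0005275·ρ^j; need ρ^j ≤ 1e-10/0.0005275 = 1.89573e-07.
j ≥ ln(1.89573e-07)/ln(0.5806) = -15.4785/-0.54369 = 28.469.
So 29 more iterations are needed.

29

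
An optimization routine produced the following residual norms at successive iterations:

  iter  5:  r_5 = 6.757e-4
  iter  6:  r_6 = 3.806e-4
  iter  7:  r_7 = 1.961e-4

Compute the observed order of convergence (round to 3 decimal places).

p ≈ ln(r_7/r_6) / ln(r_6/r_5)
  = ln(1.961e-4/3.806e-4) / ln(3.806e-4/6.757e-4)
  = ln(0.515239) / ln(0.563268)
  = -0.663124 / -0.574000 ≈ 1.155268

1.155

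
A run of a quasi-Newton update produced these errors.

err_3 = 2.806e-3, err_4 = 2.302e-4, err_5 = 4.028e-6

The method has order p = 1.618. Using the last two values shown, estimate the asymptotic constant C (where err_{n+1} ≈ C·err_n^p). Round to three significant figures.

3.10

C ≈ err_5 / err_4^1.618
  = 4.028e-6 / (2.302e-4)^1.618
  = 4.028e-6 / 1.29983e-06 ≈ 3.0989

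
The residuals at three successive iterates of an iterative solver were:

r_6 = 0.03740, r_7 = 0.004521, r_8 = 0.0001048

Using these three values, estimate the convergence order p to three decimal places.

p ≈ ln(r_8/r_7) / ln(r_7/r_6)
  = ln(0.0001048/0.004521) / ln(0.004521/0.03740)
  = ln(0.0231807) / ln(0.120882)
  = -3.764435 / -2.112940 ≈ 1.781610

1.782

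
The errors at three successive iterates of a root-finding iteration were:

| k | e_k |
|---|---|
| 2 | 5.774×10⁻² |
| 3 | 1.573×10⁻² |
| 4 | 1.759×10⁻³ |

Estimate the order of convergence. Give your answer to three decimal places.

p ≈ ln(e_4/e_3) / ln(e_3/e_2)
  = ln(1.759×10⁻³/1.573×10⁻²) / ln(1.573×10⁻²/5.774×10⁻²)
  = ln(0.111825) / ln(0.272428)
  = -2.190820 / -1.300381 ≈ 1.684752

1.685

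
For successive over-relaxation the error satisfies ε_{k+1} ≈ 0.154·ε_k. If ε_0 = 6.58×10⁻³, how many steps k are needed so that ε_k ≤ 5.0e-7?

6

After k steps, ε_k ≈ 6.58×10⁻³·0.154^k.
Need 0.154^k ≤ 5.0e-7/6.58×10⁻³ = 7.59878e-05.
k ≥ ln(7.59878e-05)/ln(0.154) = -9.4849/-1.87080 = 5.070.
Smallest integer k = 6.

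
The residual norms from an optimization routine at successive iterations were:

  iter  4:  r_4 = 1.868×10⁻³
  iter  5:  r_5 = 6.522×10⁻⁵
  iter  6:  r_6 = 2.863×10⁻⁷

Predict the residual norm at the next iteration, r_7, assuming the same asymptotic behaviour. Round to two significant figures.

First estimate the order: p ≈ ln(r_6/r_5) / ln(r_5/r_4) = ln(2.863×10⁻⁷/6.522×10⁻⁵)/ln(6.522×10⁻⁵/1.868×10⁻³) = ln(0.00438976)/ln(0.0349143) ≈ 1.6181.
Then r_7 ≈ r_6·(r_6/r_5)^p = 2.863×10⁻⁷·(0.00438976)^1.6181 = 2.863×10⁻⁷·0.000153191 ≈ 4.386e-11.

4.4e-11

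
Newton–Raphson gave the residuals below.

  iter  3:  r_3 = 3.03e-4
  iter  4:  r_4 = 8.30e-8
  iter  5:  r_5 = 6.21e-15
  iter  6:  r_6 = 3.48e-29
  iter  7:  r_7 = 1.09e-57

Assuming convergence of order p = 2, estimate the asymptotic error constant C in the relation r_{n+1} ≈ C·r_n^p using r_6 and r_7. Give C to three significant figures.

C ≈ r_7 / r_6^2
  = 1.09e-57 / (3.48e-29)^2
  = 1.09e-57 / 1.21104e-57 ≈ 0.90005

0.900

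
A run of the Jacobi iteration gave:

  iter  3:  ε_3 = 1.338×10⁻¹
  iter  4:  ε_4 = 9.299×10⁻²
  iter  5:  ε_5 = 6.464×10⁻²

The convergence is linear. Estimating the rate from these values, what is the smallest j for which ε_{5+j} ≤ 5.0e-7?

33

Rate ρ ≈ ε_5/ε_4 = 6.464×10⁻²/9.299×10⁻² = 0.6951.
After j more steps, ε_{5+j} ≈ 6.464×10⁻²·ρ^j; need ρ^j ≤ 5.0e-7/6.464×10⁻² = 7.73515e-06.
j ≥ ln(7.73515e-06)/ln(0.6951) = -11.7697/-0.36370 = 32.361.
So 33 more iterations are needed.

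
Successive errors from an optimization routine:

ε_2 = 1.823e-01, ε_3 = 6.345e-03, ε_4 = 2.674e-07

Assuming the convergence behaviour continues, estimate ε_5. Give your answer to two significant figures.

2.0e-20

First estimate the order: p ≈ ln(ε_4/ε_3) / ln(ε_3/ε_2) = ln(2.674e-07/6.345e-03)/ln(6.345e-03/1.823e-01) = ln(4.21434e-05)/ln(0.0348053) ≈ 3.0001.
Then ε_5 ≈ ε_4·(ε_4/ε_3)^p = 2.674e-07·(4.21434e-05)^3.0001 = 2.674e-07·7.47741e-14 ≈ 1.999e-20.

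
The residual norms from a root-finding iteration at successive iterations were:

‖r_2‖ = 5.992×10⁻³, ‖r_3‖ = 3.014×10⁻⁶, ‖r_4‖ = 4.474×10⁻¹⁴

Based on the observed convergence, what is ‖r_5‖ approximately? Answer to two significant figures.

First estimate the order: p ≈ ln(‖r_4‖/‖r_3‖) / ln(‖r_3‖/‖r_2‖) = ln(4.474×10⁻¹⁴/3.014×10⁻⁶)/ln(3.014×10⁻⁶/5.992×10⁻³) = ln(1.48441e-08)/ln(0.000503004) ≈ 2.3734.
Then ‖r_5‖ ≈ ‖r_4‖·(‖r_4‖/‖r_3‖)^p = 4.474×10⁻¹⁴·(1.48441e-08)^2.3734 = 4.474×10⁻¹⁴·2.63006e-19 ≈ 1.177e-32.

1.2e-32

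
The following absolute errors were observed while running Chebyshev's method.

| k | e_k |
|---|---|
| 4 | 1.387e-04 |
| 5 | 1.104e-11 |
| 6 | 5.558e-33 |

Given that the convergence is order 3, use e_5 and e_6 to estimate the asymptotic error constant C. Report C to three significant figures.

C ≈ e_6 / e_5^3
  = 5.558e-33 / (1.104e-11)^3
  = 5.558e-33 / 1.34557e-33 ≈ 4.1306

4.13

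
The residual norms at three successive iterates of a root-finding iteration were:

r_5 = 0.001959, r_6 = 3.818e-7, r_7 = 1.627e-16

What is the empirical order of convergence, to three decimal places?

p ≈ ln(r_7/r_6) / ln(r_6/r_5)
  = ln(1.627e-16/3.818e-7) / ln(3.818e-7/0.001959)
  = ln(4.26139e-10) / ln(0.000194895)
  = -21.576256 / -8.543050 ≈ 2.525592

2.526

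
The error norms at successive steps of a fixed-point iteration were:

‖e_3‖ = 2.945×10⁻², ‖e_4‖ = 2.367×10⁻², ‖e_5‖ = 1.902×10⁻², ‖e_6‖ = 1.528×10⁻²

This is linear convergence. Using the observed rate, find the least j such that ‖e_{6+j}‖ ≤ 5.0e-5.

27

Rate ρ ≈ ‖e_6‖/‖e_5‖ = 1.528×10⁻²/1.902×10⁻² = 0.8034.
After j more steps, ‖e_{6+j}‖ ≈ 1.528×10⁻²·ρ^j; need ρ^j ≤ 5.0e-5/1.528×10⁻² = 0.00327225.
j ≥ ln(0.00327225)/ln(0.8034) = -5.7223/-0.21890 = 26.141.
So 27 more iterations are needed.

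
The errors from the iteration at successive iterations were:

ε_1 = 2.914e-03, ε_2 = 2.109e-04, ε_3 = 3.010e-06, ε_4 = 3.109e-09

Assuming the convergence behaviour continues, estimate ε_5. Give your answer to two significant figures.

4.6e-14

First estimate the order: p ≈ ln(ε_4/ε_3) / ln(ε_3/ε_2) = ln(3.109e-09/3.010e-06)/ln(3.010e-06/2.109e-04) = ln(0.00103289)/ln(0.0142722) ≈ 1.6180.
Then ε_5 ≈ ε_4·(ε_4/ε_3)^p = 3.109e-09·(0.00103289)^1.6180 = 3.109e-09·1.47482e-05 ≈ 4.585e-14.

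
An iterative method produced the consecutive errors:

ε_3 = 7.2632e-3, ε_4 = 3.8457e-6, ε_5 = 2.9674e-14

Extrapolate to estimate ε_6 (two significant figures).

2.4e-34

First estimate the order: p ≈ ln(ε_5/ε_4) / ln(ε_4/ε_3) = ln(2.9674e-14/3.8457e-6)/ln(3.8457e-6/7.2632e-3) = ln(7.71615e-09)/ln(0.000529477) ≈ 2.4763.
Then ε_6 ≈ ε_5·(ε_5/ε_4)^p = 2.9674e-14·(7.71615e-09)^2.4763 = 2.9674e-14·8.14273e-21 ≈ 2.416e-34.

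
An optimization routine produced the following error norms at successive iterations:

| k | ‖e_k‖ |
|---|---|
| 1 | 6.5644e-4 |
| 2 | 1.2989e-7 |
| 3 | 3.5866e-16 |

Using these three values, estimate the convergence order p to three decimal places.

p ≈ ln(‖e_3‖/‖e_2‖) / ln(‖e_2‖/‖e_1‖)
  = ln(3.5866e-16/1.2989e-7) / ln(1.2989e-7/6.5644e-4)
  = ln(2.76126e-09) / ln(0.00019787)
  = -19.707579 / -8.527900 ≈ 2.310953

2.311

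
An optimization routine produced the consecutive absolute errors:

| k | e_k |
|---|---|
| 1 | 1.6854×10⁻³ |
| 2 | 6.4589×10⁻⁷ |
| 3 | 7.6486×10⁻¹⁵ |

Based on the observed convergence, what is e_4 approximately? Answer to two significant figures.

First estimate the order: p ≈ ln(e_3/e_2) / ln(e_2/e_1) = ln(7.6486×10⁻¹⁵/6.4589×10⁻⁷)/ln(6.4589×10⁻⁷/1.6854×10⁻³) = ln(1.1842e-08)/ln(0.000383227) ≈ 2.3201.
Then e_4 ≈ e_3·(e_3/e_2)^p = 7.6486×10⁻¹⁵·(1.1842e-08)^2.3201 = 7.6486×10⁻¹⁵·4.06962e-19 ≈ 3.113e-33.

3.1e-33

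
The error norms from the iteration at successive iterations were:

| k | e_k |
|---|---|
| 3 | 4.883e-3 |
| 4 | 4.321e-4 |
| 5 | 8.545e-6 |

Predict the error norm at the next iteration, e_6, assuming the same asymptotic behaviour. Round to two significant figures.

1.5e-8

First estimate the order: p ≈ ln(e_5/e_4) / ln(e_4/e_3) = ln(8.545e-6/4.321e-4)/ln(4.321e-4/4.883e-3) = ln(0.0197755)/ln(0.0884907) ≈ 1.6180.
Then e_6 ≈ e_5·(e_5/e_4)^p = 8.545e-6·(0.0197755)^1.6180 = 8.545e-6·0.00175039 ≈ 1.496e-08.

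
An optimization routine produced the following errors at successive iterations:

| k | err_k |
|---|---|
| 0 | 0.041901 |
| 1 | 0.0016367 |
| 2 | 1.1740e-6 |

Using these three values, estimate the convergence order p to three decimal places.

2.233

p ≈ ln(err_2/err_1) / ln(err_1/err_0)
  = ln(1.1740e-6/0.0016367) / ln(0.0016367/0.041901)
  = ln(0.000717297) / ln(0.0390611)
  = -7.240021 / -3.242628 ≈ 2.232763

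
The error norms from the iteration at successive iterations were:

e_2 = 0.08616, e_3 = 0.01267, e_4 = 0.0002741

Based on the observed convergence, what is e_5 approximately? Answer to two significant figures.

1.3e-7

First estimate the order: p ≈ ln(e_4/e_3) / ln(e_3/e_2) = ln(0.0002741/0.01267)/ln(0.01267/0.08616) = ln(0.0216338)/ln(0.147052) ≈ 1.9998.
Then e_5 ≈ e_4·(e_4/e_3)^p = 0.0002741·(0.0216338)^1.9998 = 0.0002741·0.00046838 ≈ 1.284e-07.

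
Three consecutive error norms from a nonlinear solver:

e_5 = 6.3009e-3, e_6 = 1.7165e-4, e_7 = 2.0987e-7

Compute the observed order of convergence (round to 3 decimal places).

1.861

p ≈ ln(e_7/e_6) / ln(e_6/e_5)
  = ln(2.0987e-7/1.7165e-4) / ln(1.7165e-4/6.3009e-3)
  = ln(0.00122266) / ln(0.0272421)
  = -6.706726 / -3.602992 ≈ 1.861432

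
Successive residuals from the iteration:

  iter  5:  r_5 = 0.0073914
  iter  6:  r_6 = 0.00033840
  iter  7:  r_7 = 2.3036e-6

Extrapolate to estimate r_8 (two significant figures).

First estimate the order: p ≈ ln(r_7/r_6) / ln(r_6/r_5) = ln(2.3036e-6/0.00033840)/ln(0.00033840/0.0073914) = ln(0.00680733)/ln(0.0457829) ≈ 1.6180.
Then r_8 ≈ r_7·(r_7/r_6)^p = 2.3036e-6·(0.00680733)^1.6180 = 2.3036e-6·0.000311714 ≈ 7.181e-10.

7.2e-10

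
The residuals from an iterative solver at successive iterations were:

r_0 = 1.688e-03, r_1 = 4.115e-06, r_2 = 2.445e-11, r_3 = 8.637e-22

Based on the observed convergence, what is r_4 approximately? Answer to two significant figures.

First estimate the order: p ≈ ln(r_3/r_2) / ln(r_2/r_1) = ln(8.637e-22/2.445e-11)/ln(2.445e-11/4.115e-06) = ln(3.53252e-11)/ln(5.94168e-06) ≈ 1.9999.
Then r_4 ≈ r_3·(r_3/r_2)^p = 8.637e-22·(3.53252e-11)^1.9999 = 8.637e-22·1.25088e-21 ≈ 1.08e-42.

1.1e-42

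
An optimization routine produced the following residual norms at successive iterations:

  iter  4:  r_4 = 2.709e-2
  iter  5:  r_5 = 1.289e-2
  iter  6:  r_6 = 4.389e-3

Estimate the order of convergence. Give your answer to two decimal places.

p ≈ ln(r_6/r_5) / ln(r_5/r_4)
  = ln(4.389e-3/1.289e-2) / ln(1.289e-2/2.709e-2)
  = ln(0.340497) / ln(0.475821)
  = -1.07735 / -0.74271 ≈ 1.45057

1.45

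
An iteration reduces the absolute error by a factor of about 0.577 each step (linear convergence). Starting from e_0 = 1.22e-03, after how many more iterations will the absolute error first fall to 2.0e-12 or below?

After k steps, e_k ≈ 1.22e-03·0.577^k.
Need 0.577^k ≤ 2.0e-12/1.22e-03 = 1.63934e-09.
k ≥ ln(1.63934e-09)/ln(0.577) = -20.2290/-0.54991 = 36.786.
Smallest integer k = 37.

37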